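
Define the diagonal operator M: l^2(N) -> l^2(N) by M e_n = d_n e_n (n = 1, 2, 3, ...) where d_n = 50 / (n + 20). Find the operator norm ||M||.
||M|| = 50/21 (attained at n = 1)

For M diagonal, ||M|| = sup_n |d_n| = sup_n 50/(n + 20). This is positive and strictly decreasing in n, so the supremum is attained at n = 1: d_1 = 50/(1 + 20) = 50/21. Hence ||M|| = 50/21.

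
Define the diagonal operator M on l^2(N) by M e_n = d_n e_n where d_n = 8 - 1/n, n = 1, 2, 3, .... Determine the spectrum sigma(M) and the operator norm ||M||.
sigma(M) = {8 - 1/n : n ≥ 1} ∪ {8}; ||M|| = 8

A bounded diagonal operator on l^2 with diagonal entries d_n has spectrum equal to the closure of {d_n : n ≥ 1}: every d_n is an eigenvalue (with eigenvector e_n), so {d_n} ⊂ sigma(M); the spectrum is closed, so its closure is too; and for lambda not in the closure, (M - lambda I) has bounded inverse (the diagonal entries 1/(d_n - lambda) are bounded). For our sequence d_n = 8 - 1/n, n = 1, 2, 3, ...:
  - {d_n} = {8 - 1/n : n ≥ 1}; the only limit point is 8
  - closure = {8 - 1/n : n ≥ 1} ∪ {8}
For the norm: a diagonal operator has ||M|| = sup_n |d_n|. Here d_n = 8 - 1/n increases monotonically from d_1 = 7 toward 8, with all terms in [7, 8); so sup_n |d_n| = 8 (the supremum is the limit, not attained). So ||M|| = 8.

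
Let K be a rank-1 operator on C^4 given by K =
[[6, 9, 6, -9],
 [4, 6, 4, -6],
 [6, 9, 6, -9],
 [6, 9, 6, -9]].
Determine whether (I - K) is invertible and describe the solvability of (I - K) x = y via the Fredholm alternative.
(I - K) is invertible (det(I - K) = -8 ≠ 0), so for every y in C^4 the equation (I - K) x = y has a unique solution.

K has rank 1, so it is an outer product K = u v^T: every row of K is a multiple of one row vector. Reading off the entries, u = (3, 2, 3, 3) and v = (2, 3, 2, -3) (row i of K equals u_i·v^T). A rank-one matrix u v^T satisfies K u = u (v·u) and kills the (3)-dimensional subspace v^⊥, so its characteristic polynomial is lambda^3 (lambda - v·u) with v·u = tr K = 9. Hence the eigenvalues of I - K are 1 (multiplicity 3) and 1 - (9) = -8, so det(I - K) = -8. (Direct check: I - K =
[[-5, -9, -6, 9],
 [-4, -5, -4, 6],
 [-6, -9, -5, 9],
 [-6, -9, -6, 10]]
has determinant -8.) The finite-dimensional Fredholm alternative says: either (I - K) is invertible, or ker(I - K) ≠ {0} and then range(I - K) = ker((I - K)^*)^⊥, with dim ker(I - K) = dim ker((I - K)^*). Since det(I - K) ≠ 0, 1 is not an eigenvalue of K and ker(I - K) = {0}, so we are in the first case: for every y there is a unique x = (I - K)^(-1) y. Explicitly, by the Sherman–Morrison formula, (I - u v^T)^(-1) = I + u v^T/(1 - v·u), i.e. (I - K)^(-1) = I + K/(-8).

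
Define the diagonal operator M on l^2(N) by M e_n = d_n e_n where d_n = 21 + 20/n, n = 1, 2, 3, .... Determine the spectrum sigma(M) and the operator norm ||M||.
sigma(M) = {21 + 20/n : n ≥ 1} ∪ {21}; ||M|| = 41

A bounded diagonal operator on l^2 with diagonal entries d_n has spectrum equal to the closure of {d_n : n ≥ 1}: every d_n is an eigenvalue (with eigenvector e_n), so {d_n} ⊂ sigma(M); the spectrum is closed, so its closure is too; and for lambda not in the closure, (M - lambda I) has bounded inverse (the diagonal entries 1/(d_n - lambda) are bounded). For our sequence d_n = 21 + 20/n, n = 1, 2, 3, ...:
  - {d_n} = {21 + 20/n : n ≥ 1}; the only limit point is 21
  - closure = {21 + 20/n : n ≥ 1} ∪ {21}
For the norm: a diagonal operator has ||M|| = sup_n |d_n|. Here d_n = 21 + 20/n is positive and decreasing, so sup_n |d_n| = d_1 = 21 + 20 = 41. So ||M|| = 41.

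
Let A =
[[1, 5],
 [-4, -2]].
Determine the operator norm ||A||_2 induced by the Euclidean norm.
||A||_2 = sqrt((46 + sqrt(820))/2) ≈ 6.1088 (= sqrt(largest eigenvalue of A^T A))

||A||_2 = sigma_max(A) = sqrt(lambda_max(A^T A)). Form the symmetric matrix M = A^T A =
[[17, 13],
 [13, 29]].
Its characteristic polynomial (trace, determinant of M give the coefficients) is
  p(λ) = det(λ I - M) = λ^2 - 46λ + 324.
For λ^2 - 46λ + 324 the discriminant is 820. It is nonnegative but not a perfect square, so the roots are real and irrational: λ = (46 ± sqrt(820))/2 ≈ 37.3178, 8.6822.
So the eigenvalues of A^T A are ≈ 8.6822, 37.3178 (all ≥ 0, as they must be for A^T A). The largest is λ_max = (46 + sqrt(820))/2 ≈ 37.3178, hence ||A||_2 = sqrt(λ_max) = sqrt((46 + sqrt(820))/2) ≈ 6.1088.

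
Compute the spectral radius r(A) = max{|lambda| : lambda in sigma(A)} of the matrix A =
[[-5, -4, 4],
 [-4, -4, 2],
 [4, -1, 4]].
r(A) ≈ 9.3157

The eigenvalues of A are the roots of its characteristic polynomial. With M = A (coefficients from the trace, the sum of principal 2x2 minors, and det A):
  p(λ) = det(λ I - M) = λ^3 + 5λ^2 - 46λ - 54.
No integer candidate from the rational root theorem (±divisors of 54) is a root, so the roots are irrational. The cubic discriminant is Δ = 614072 > 0, so there are three distinct real roots. p(-10) = -94 and p(-9) = 36 have opposite signs, so a root lies in (-10, -9); Newton's method refines it to λ ≈ -9.3157. p(-2) = 50 and p(-1) = -4 have opposite signs, so a root lies in (-2, -1); Newton's method refines it to λ ≈ -1.0753. p(5) = -34 and p(6) = 66 have opposite signs, so a root lies in (5, 6); Newton's method refines it to λ ≈ 5.3909. Check (Vieta): the three roots sum to -5, matching tr M = -5.
Thus the eigenvalues (to 4 decimals) are -9.3157 (modulus 9.3157); -1.0753 (modulus 1.0753); 5.3909 (modulus 5.3909). The spectral radius is the largest modulus: r(A) ≈ 9.3157. (Cross-check: r(A) ≤ ||A||_2 ≈ 9.5833; equality holds whenever A is normal, though it can also hold for some non-normal A.)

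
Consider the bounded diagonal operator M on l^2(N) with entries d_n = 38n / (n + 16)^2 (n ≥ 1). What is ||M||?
||M|| = 19/32 (attained at n = 16)

For M diagonal, ||M|| = sup_n |d_n|. Treat f(x) = 38x / (x + 16)^2 for real x > 0. By the quotient rule, f'(x) = 38(16 - x)/(x + 16)^3, which is positive for x < 16 and negative for x > 16. So f has a unique maximum at x = 16, and since 16 is a positive integer, the supremum over n ≥ 1 is attained at n = 16: d_16 = 38·16/(16 + 16)^2 = 38·16/1024 = 19/32. Hence ||M|| = 19/32.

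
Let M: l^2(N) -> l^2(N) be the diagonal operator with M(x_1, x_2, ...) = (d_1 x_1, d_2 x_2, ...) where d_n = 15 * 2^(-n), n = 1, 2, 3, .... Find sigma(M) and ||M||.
sigma(M) = {15 * 2^(-n) : n ≥ 1} ∪ {0}; ||M|| = 15/2

A bounded diagonal operator on l^2 with diagonal entries d_n has spectrum equal to the closure of {d_n : n ≥ 1}: every d_n is an eigenvalue (with eigenvector e_n), so {d_n} ⊂ sigma(M); the spectrum is closed, so its closure is too; and for lambda not in the closure, (M - lambda I) has bounded inverse (the diagonal entries 1/(d_n - lambda) are bounded). For our sequence d_n = 15 * 2^(-n), n = 1, 2, 3, ...:
  - {d_n} = {15 * 2^(-n) : n ≥ 1}; the only limit point is 0
  - closure = {15 * 2^(-n) : n ≥ 1} ∪ {0}
For the norm: a diagonal operator has ||M|| = sup_n |d_n|. Here d_n = 15 * 2^(-n) is positive and decreasing, so sup_n |d_n| = d_1 = 15/2. So ||M|| = 15/2.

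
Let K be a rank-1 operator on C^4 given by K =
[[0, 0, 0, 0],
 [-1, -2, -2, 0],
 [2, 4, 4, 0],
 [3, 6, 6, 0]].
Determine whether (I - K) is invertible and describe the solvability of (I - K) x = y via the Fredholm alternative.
(I - K) is invertible (det(I - K) = -1 ≠ 0), so for every y in C^4 the equation (I - K) x = y has a unique solution.

K has rank 1, so it is an outer product K = u v^T: every row of K is a multiple of one row vector. Reading off the entries, u = (0, -1, 2, 3) and v = (1, 2, 2, 0) (row i of K equals u_i·v^T). A rank-one matrix u v^T satisfies K u = u (v·u) and kills the (3)-dimensional subspace v^⊥, so its characteristic polynomial is lambda^3 (lambda - v·u) with v·u = tr K = 2. Hence the eigenvalues of I - K are 1 (multiplicity 3) and 1 - (2) = -1, so det(I - K) = -1. (Direct check: I - K =
[[1, 0, 0, 0],
 [1, 3, 2, 0],
 [-2, -4, -3, 0],
 [-3, -6, -6, 1]]
has determinant -1.) The finite-dimensional Fredholm alternative says: either (I - K) is invertible, or ker(I - K) ≠ {0} and then range(I - K) = ker((I - K)^*)^⊥, with dim ker(I - K) = dim ker((I - K)^*). Since det(I - K) ≠ 0, 1 is not an eigenvalue of K and ker(I - K) = {0}, so we are in the first case: for every y there is a unique x = (I - K)^(-1) y. Explicitly, by the Sherman–Morrison formula, (I - u v^T)^(-1) = I + u v^T/(1 - v·u), i.e. (I - K)^(-1) = I - K.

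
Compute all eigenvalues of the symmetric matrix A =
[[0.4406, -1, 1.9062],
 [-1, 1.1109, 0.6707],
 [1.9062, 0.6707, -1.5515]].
sigma(A) ≈ {-3, 1, 2}

A is real symmetric, so its spectrum consists of real eigenvalues. Expanding the characteristic polynomial of the displayed matrix gives
  det(λ I - A) = p(λ) = λ^3 + (0)λ^2 + (-7)λ + (6).
Solving p(λ) = 0 yields eigenvalues ≈ -3, 1, 2. (A is shown rounded to 4 decimals, so these recover the underlying integer eigenvalues to within that precision.)
Verification: the trace of A = 0 equals the sum of eigenvalues 0, and det(A) ≈ -6.0000 matches the eigenvalue product -6.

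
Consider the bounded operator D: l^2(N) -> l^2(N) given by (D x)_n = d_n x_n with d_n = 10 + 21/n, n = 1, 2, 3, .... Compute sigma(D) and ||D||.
sigma(D) = {10 + 21/n : n ≥ 1} ∪ {10}; ||D|| = 31

A bounded diagonal operator on l^2 with diagonal entries d_n has spectrum equal to the closure of {d_n : n ≥ 1}: every d_n is an eigenvalue (with eigenvector e_n), so {d_n} ⊂ sigma(D); the spectrum is closed, so its closure is too; and for lambda not in the closure, (D - lambda I) has bounded inverse (the diagonal entries 1/(d_n - lambda) are bounded). For our sequence d_n = 10 + 21/n, n = 1, 2, 3, ...:
  - {d_n} = {10 + 21/n : n ≥ 1}; the only limit point is 10
  - closure = {10 + 21/n : n ≥ 1} ∪ {10}
For the norm: a diagonal operator has ||D|| = sup_n |d_n|. Here d_n = 10 + 21/n is positive and decreasing, so sup_n |d_n| = d_1 = 10 + 21 = 31. So ||D|| = 31.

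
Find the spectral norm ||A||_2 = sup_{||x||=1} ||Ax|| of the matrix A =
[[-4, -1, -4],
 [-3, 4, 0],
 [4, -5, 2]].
||A||_2 ≈ 8.809 (= sqrt(largest eigenvalue of A^T A))

||A||_2 = sigma_max(A) = sqrt(lambda_max(A^T A)). Form the symmetric matrix M = A^T A =
[[41, -28, 24],
 [-28, 42, -6],
 [24, -6, 20]].
Its characteristic polynomial (trace, sum of principal 2x2 minors, determinant of M give the coefficients) is
  p(λ) = det(λ I - M) = λ^3 - 103λ^2 + 1986λ - 1156.
No integer candidate from the rational root theorem (±divisors of 1156) is a root, so the roots are irrational. The cubic discriminant is Δ = 9678874484 > 0, so there are three distinct real roots. p(0) = -1156 and p(1) = 728 have opposite signs, so a root lies in (0, 1); Newton's method refines it to λ ≈ 0.6007. p(24) = 1004 and p(25) = -256 have opposite signs, so a root lies in (24, 25); Newton's method refines it to λ ≈ 24.8005. p(77) = -2388 and p(78) = 1652 have opposite signs, so a root lies in (77, 78); Newton's method refines it to λ ≈ 77.5988. Check (Vieta): the three roots sum to 103, matching tr M = 103.
So the eigenvalues of A^T A are ≈ 0.6007, 24.8005, 77.5988 (all ≥ 0, as they must be for A^T A). The largest is λ_max ≈ 77.5988, hence ||A||_2 = sqrt(λ_max) ≈ 8.809.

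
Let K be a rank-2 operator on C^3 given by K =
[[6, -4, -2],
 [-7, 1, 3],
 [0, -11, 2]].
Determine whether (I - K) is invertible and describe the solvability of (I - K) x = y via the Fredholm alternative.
(I - K) is invertible (det(I - K) = 17 ≠ 0), so for every y in C^3 the equation (I - K) x = y has a unique solution.

K has rank 2 and factors as K = U V^T = u1 v1^T + u2 v2^T with u1 = (0, 1, 3), v1 = (-1, -3, 1), u2 = (-2, 2, -1), v2 = (-3, 2, 1) (multiplying out reproduces the displayed K). The nonzero eigenvalues of U V^T coincide with those of the 2 x 2 matrix G = V^T U = [[v1·u1, v1·u2], [v2·u1, v2·u2]] = [[0, -5], [5, 9]], and by the Sylvester determinant identity det(I_3 - U V^T) = det(I_2 - V^T U) = det([[1, 5], [-5, -8]]) = (1)(-8) - (5)(-5) = 17. (Direct check: I - K =
[[-5, 4, 2],
 [7, 0, -3],
 [0, 11, -1]]
has determinant 17.) The finite-dimensional Fredholm alternative says: either (I - K) is invertible, or ker(I - K) ≠ {0} and then range(I - K) = ker((I - K)^*)^⊥, with dim ker(I - K) = dim ker((I - K)^*). Since det(I - K) ≠ 0, 1 is not an eigenvalue of K and ker(I - K) = {0}, so we are in the first case: for every y there is a unique x = (I - K)^(-1) y. (Explicitly, by the Woodbury identity, (I - U V^T)^(-1) = I + U (I_2 - G)^(-1) V^T.)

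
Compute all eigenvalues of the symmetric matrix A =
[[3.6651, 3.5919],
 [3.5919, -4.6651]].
sigma(A) ≈ {-6, 5}

A is real symmetric, so its spectrum consists of real eigenvalues. Expanding the characteristic polynomial of the displayed matrix gives
  det(λ I - A) = p(λ) = λ^2 + (1)λ + (-30).
Solving p(λ) = 0 yields eigenvalues ≈ -6, 5. (A is shown rounded to 4 decimals, so these recover the underlying integer eigenvalues to within that precision.)
Verification: the trace of A = -1 equals the sum of eigenvalues -1, and det(A) ≈ -29.9998 matches the eigenvalue product -30.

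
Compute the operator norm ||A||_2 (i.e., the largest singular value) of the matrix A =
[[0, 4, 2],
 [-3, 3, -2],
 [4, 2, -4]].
||A||_2 ≈ 6.0317 (= sqrt(largest eigenvalue of A^T A))

||A||_2 = sigma_max(A) = sqrt(lambda_max(A^T A)). Form the symmetric matrix M = A^T A =
[[25, -1, -10],
 [-1, 29, -6],
 [-10, -6, 24]].
Its characteristic polynomial (trace, sum of principal 2x2 minors, determinant of M give the coefficients) is
  p(λ) = det(λ I - M) = λ^3 - 78λ^2 + 1884λ - 13456.
No integer candidate from the rational root theorem (±divisors of 13456) is a root, so the roots are irrational. The cubic discriminant is Δ = 8126784 > 0, so there are three distinct real roots. p(12) = -352 and p(13) = 51 have opposite signs, so a root lies in (12, 13); Newton's method refines it to λ ≈ 12.8616. p(28) = 96 and p(29) = -29 have opposite signs, so a root lies in (28, 29); Newton's method refines it to λ ≈ 28.7566. p(36) = -64 and p(37) = 123 have opposite signs, so a root lies in (36, 37); Newton's method refines it to λ ≈ 36.3819. Check (Vieta): the three roots sum to 78, matching tr M = 78.
So the eigenvalues of A^T A are ≈ 12.8616, 28.7566, 36.3819 (all ≥ 0, as they must be for A^T A). The largest is λ_max ≈ 36.3819, hence ||A||_2 = sqrt(λ_max) ≈ 6.0317.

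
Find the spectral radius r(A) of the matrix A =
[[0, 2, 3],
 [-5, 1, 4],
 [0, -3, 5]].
r(A) ≈ 4.612

The eigenvalues of A are the roots of its characteristic polynomial. With M = A (coefficients from the trace, the sum of principal 2x2 minors, and det A):
  p(λ) = det(λ I - M) = λ^3 - 6λ^2 + 27λ - 95.
No integer candidate from the rational root theorem (±divisors of 95) is a root, so the roots are irrational. The cubic discriminant is Δ = -101223 < 0, so there is one real root and a complex-conjugate pair. p(4) = -19 and p(5) = 15 have opposite signs, so a root lies in (4, 5); Newton's method refines it to λ ≈ 4.612. Dividing out (λ - (4.612)) leaves approximately λ^2 - 1.388λ + 20.5985. For λ^2 - 1.388λ + 20.5985 the discriminant is -80.4674. It is negative, so the remaining roots are the complex-conjugate pair λ ≈ 0.694 ± 4.4852i. Their product equals the constant term, so |λ|^2 ≈ 20.5985 and |λ| ≈ 4.5386.
Thus the eigenvalues (to 4 decimals) are 4.612 (modulus 4.612); 0.694 ± 4.4852i (modulus 4.5386). The spectral radius is the largest modulus: r(A) ≈ 4.612. (Cross-check: r(A) ≤ ||A||_2 ≈ 7.8209; equality holds whenever A is normal, though it can also hold for some non-normal A.)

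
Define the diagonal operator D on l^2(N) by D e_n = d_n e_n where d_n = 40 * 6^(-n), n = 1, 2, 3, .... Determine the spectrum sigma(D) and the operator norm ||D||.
sigma(D) = {40 * 6^(-n) : n ≥ 1} ∪ {0}; ||D|| = 20/3

A bounded diagonal operator on l^2 with diagonal entries d_n has spectrum equal to the closure of {d_n : n ≥ 1}: every d_n is an eigenvalue (with eigenvector e_n), so {d_n} ⊂ sigma(D); the spectrum is closed, so its closure is too; and for lambda not in the closure, (D - lambda I) has bounded inverse (the diagonal entries 1/(d_n - lambda) are bounded). For our sequence d_n = 40 * 6^(-n), n = 1, 2, 3, ...:
  - {d_n} = {40 * 6^(-n) : n ≥ 1}; the only limit point is 0
  - closure = {40 * 6^(-n) : n ≥ 1} ∪ {0}
For the norm: a diagonal operator has ||D|| = sup_n |d_n|. Here d_n = 40 * 6^(-n) is positive and decreasing, so sup_n |d_n| = d_1 = 40/6 = 20/3. So ||D|| = 20/3.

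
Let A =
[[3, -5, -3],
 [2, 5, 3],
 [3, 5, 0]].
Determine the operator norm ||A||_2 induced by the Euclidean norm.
||A||_2 ≈ 9.4258 (= sqrt(largest eigenvalue of A^T A))

||A||_2 = sigma_max(A) = sqrt(lambda_max(A^T A)). Form the symmetric matrix M = A^T A =
[[22, 10, -3],
 [10, 75, 30],
 [-3, 30, 18]].
Its characteristic polynomial (trace, sum of principal 2x2 minors, determinant of M give the coefficients) is
  p(λ) = det(λ I - M) = λ^3 - 115λ^2 + 2387λ - 5625.
No integer candidate from the rational root theorem (±divisors of 5625) is a root, so the roots are irrational. The cubic discriminant is Δ = 13670343488 > 0, so there are three distinct real roots. p(2) = -1303 and p(3) = 528 have opposite signs, so a root lies in (2, 3); Newton's method refines it to λ ≈ 2.6993. p(23) = 608 and p(24) = -753 have opposite signs, so a root lies in (23, 24); Newton's method refines it to λ ≈ 23.4548. p(88) = -4657 and p(89) = 872 have opposite signs, so a root lies in (88, 89); Newton's method refines it to λ ≈ 88.8458. Check (Vieta): the three roots sum to 115, matching tr M = 115.
So the eigenvalues of A^T A are ≈ 2.6993, 23.4548, 88.8458 (all ≥ 0, as they must be for A^T A). The largest is λ_max ≈ 88.8458, hence ||A||_2 = sqrt(λ_max) ≈ 9.4258.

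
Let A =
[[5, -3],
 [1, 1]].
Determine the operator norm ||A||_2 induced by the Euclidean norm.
||A||_2 = sqrt((36 + sqrt(1040))/2) ≈ 5.8416 (= sqrt(largest eigenvalue of A^T A))

||A||_2 = sigma_max(A) = sqrt(lambda_max(A^T A)). Form the symmetric matrix M = A^T A =
[[26, -14],
 [-14, 10]].
Its characteristic polynomial (trace, determinant of M give the coefficients) is
  p(λ) = det(λ I - M) = λ^2 - 36λ + 64.
For λ^2 - 36λ + 64 the discriminant is 1040. It is nonnegative but not a perfect square, so the roots are real and irrational: λ = (36 ± sqrt(1040))/2 ≈ 34.1245, 1.8755.
So the eigenvalues of A^T A are ≈ 1.8755, 34.1245 (all ≥ 0, as they must be for A^T A). The largest is λ_max = (36 + sqrt(1040))/2 ≈ 34.1245, hence ||A||_2 = sqrt(λ_max) = sqrt((36 + sqrt(1040))/2) ≈ 5.8416.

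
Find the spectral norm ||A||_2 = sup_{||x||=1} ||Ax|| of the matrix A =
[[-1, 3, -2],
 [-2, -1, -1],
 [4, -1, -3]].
||A||_2 ≈ 5.1843 (= sqrt(largest eigenvalue of A^T A))

||A||_2 = sigma_max(A) = sqrt(lambda_max(A^T A)). Form the symmetric matrix M = A^T A =
[[21, -5, -8],
 [-5, 11, -2],
 [-8, -2, 14]].
Its characteristic polynomial (trace, sum of principal 2x2 minors, determinant of M give the coefficients) is
  p(λ) = det(λ I - M) = λ^3 - 46λ^2 + 586λ - 1936.
No integer candidate from the rational root theorem (±divisors of 1936) is a root, so the roots are irrational. The cubic discriminant is Δ = 6099824 > 0, so there are three distinct real roots. p(5) = -31 and p(6) = 140 have opposite signs, so a root lies in (5, 6); Newton's method refines it to λ ≈ 5.1581. p(13) = 105 and p(14) = -4 have opposite signs, so a root lies in (13, 14); Newton's method refines it to λ ≈ 13.9649. p(26) = -220 and p(27) = 35 have opposite signs, so a root lies in (26, 27); Newton's method refines it to λ ≈ 26.8771. Check (Vieta): the three roots sum to 46, matching tr M = 46.
So the eigenvalues of A^T A are ≈ 5.1581, 13.9649, 26.8771 (all ≥ 0, as they must be for A^T A). The largest is λ_max ≈ 26.8771, hence ||A||_2 = sqrt(λ_max) ≈ 5.1843.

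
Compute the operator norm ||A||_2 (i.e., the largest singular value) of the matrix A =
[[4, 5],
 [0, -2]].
||A||_2 = sqrt((45 + sqrt(1769))/2) ≈ 6.5977 (= sqrt(largest eigenvalue of A^T A))

||A||_2 = sigma_max(A) = sqrt(lambda_max(A^T A)). Form the symmetric matrix M = A^T A =
[[16, 20],
 [20, 29]].
Its characteristic polynomial (trace, determinant of M give the coefficients) is
  p(λ) = det(λ I - M) = λ^2 - 45λ + 64.
For λ^2 - 45λ + 64 the discriminant is 1769. It is nonnegative but not a perfect square, so the roots are real and irrational: λ = (45 ± sqrt(1769))/2 ≈ 43.5297, 1.4703.
So the eigenvalues of A^T A are ≈ 1.4703, 43.5297 (all ≥ 0, as they must be for A^T A). The largest is λ_max = (45 + sqrt(1769))/2 ≈ 43.5297, hence ||A||_2 = sqrt(λ_max) = sqrt((45 + sqrt(1769))/2) ≈ 6.5977.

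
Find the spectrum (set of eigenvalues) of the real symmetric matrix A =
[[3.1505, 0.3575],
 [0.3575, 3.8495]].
sigma(A) ≈ {3, 4}

A is real symmetric, so its spectrum consists of real eigenvalues. Expanding the characteristic polynomial of the displayed matrix gives
  det(λ I - A) = p(λ) = λ^2 + (-7)λ + (12).
Solving p(λ) = 0 yields eigenvalues ≈ 3, 4. (A is shown rounded to 4 decimals, so these recover the underlying integer eigenvalues to within that precision.)
Verification: the trace of A = 7 equals the sum of eigenvalues 7, and det(A) ≈ 12.0000 matches the eigenvalue product 12.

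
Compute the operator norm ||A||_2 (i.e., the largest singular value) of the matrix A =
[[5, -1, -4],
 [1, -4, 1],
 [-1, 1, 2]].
||A||_2 ≈ 6.9205 (= sqrt(largest eigenvalue of A^T A))

||A||_2 = sigma_max(A) = sqrt(lambda_max(A^T A)). Form the symmetric matrix M = A^T A =
[[27, -10, -21],
 [-10, 18, 2],
 [-21, 2, 21]].
Its characteristic polynomial (trace, sum of principal 2x2 minors, determinant of M give the coefficients) is
  p(λ) = det(λ I - M) = λ^3 - 66λ^2 + 886λ - 900.
No integer candidate from the rational root theorem (±divisors of 900) is a root, so the roots are irrational. The cubic discriminant is Δ = 527872352 > 0, so there are three distinct real roots. p(1) = -79 and p(2) = 616 have opposite signs, so a root lies in (1, 2); Newton's method refines it to λ ≈ 1.1053. p(17) = 1 and p(18) = -504 have opposite signs, so a root lies in (17, 18); Newton's method refines it to λ ≈ 17.002. p(47) = -1229 and p(48) = 156 have opposite signs, so a root lies in (47, 48); Newton's method refines it to λ ≈ 47.8927. Check (Vieta): the three roots sum to 66, matching tr M = 66.
So the eigenvalues of A^T A are ≈ 1.1053, 17.002, 47.8927 (all ≥ 0, as they must be for A^T A). The largest is λ_max ≈ 47.8927, hence ||A||_2 = sqrt(λ_max) ≈ 6.9205.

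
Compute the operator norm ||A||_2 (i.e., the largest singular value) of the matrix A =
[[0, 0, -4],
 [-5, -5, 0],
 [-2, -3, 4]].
||A||_2 ≈ 8.2592 (= sqrt(largest eigenvalue of A^T A))

||A||_2 = sigma_max(A) = sqrt(lambda_max(A^T A)). Form the symmetric matrix M = A^T A =
[[29, 31, -8],
 [31, 34, -12],
 [-8, -12, 32]].
Its characteristic polynomial (trace, sum of principal 2x2 minors, determinant of M give the coefficients) is
  p(λ) = det(λ I - M) = λ^3 - 95λ^2 + 1833λ - 400.
No integer candidate from the rational root theorem (±divisors of 400) is a root, so the roots are irrational. The cubic discriminant is Δ = 5565944077 > 0, so there are three distinct real roots. p(0) = -400 and p(1) = 1339 have opposite signs, so a root lies in (0, 1); Newton's method refines it to λ ≈ 0.2207. p(26) = 614 and p(27) = -481 have opposite signs, so a root lies in (26, 27); Newton's method refines it to λ ≈ 26.5642. p(68) = -604 and p(69) = 2291 have opposite signs, so a root lies in (68, 69); Newton's method refines it to λ ≈ 68.2151. Check (Vieta): the three roots sum to 95, matching tr M = 95.
So the eigenvalues of A^T A are ≈ 0.2207, 26.5642, 68.2151 (all ≥ 0, as they must be for A^T A). The largest is λ_max ≈ 68.2151, hence ||A||_2 = sqrt(λ_max) ≈ 8.2592.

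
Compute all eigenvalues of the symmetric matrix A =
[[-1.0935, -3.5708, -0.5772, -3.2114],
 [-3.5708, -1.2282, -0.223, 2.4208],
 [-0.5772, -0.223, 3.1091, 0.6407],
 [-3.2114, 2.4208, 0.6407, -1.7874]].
sigma(A) ≈ {-5, -4, 3, 5}

A is real symmetric, so its spectrum consists of real eigenvalues. Expanding the characteristic polynomial of the displayed matrix gives
  det(λ I - A) = p(λ) = λ^4 + (1)λ^3 + (-37)λ^2 + (-25)λ + (300.0028).
Solving p(λ) = 0 yields eigenvalues ≈ -5, -4, 3, 5. (A is shown rounded to 4 decimals, so these recover the underlying integer eigenvalues to within that precision.)
Verification: the trace of A = -1 equals the sum of eigenvalues -1, and det(A) ≈ 300.0028 matches the eigenvalue product 300.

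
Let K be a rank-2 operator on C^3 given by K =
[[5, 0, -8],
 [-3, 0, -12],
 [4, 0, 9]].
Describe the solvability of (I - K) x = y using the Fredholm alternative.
(I - K) is invertible (det(I - K) = 64 ≠ 0), so for every y in C^3 the equation (I - K) x = y has a unique solution.

K has rank 2 and factors as K = U V^T = u1 v1^T + u2 v2^T with u1 = (3, 3, -2), v1 = (1, 0, -3), u2 = (-1, 3, -3), v2 = (-2, 0, -1) (multiplying out reproduces the displayed K). The nonzero eigenvalues of U V^T coincide with those of the 2 x 2 matrix G = V^T U = [[v1·u1, v1·u2], [v2·u1, v2·u2]] = [[9, 8], [-4, 5]], and by the Sylvester determinant identity det(I_3 - U V^T) = det(I_2 - V^T U) = det([[-8, -8], [4, -4]]) = (-8)(-4) - (-8)(4) = 64. (Direct check: I - K =
[[-4, 0, 8],
 [3, 1, 12],
 [-4, 0, -8]]
has determinant 64.) The finite-dimensional Fredholm alternative says: either (I - K) is invertible, or ker(I - K) ≠ {0} and then range(I - K) = ker((I - K)^*)^⊥, with dim ker(I - K) = dim ker((I - K)^*). Since det(I - K) ≠ 0, 1 is not an eigenvalue of K and ker(I - K) = {0}, so we are in the first case: for every y there is a unique x = (I - K)^(-1) y. (Explicitly, by the Woodbury identity, (I - U V^T)^(-1) = I + U (I_2 - G)^(-1) V^T.)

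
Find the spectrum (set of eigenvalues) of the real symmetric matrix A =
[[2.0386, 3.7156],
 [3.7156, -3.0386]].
sigma(A) ≈ {-5, 4}

A is real symmetric, so its spectrum consists of real eigenvalues. Expanding the characteristic polynomial of the displayed matrix gives
  det(λ I - A) = p(λ) = λ^2 + (1)λ + (-20).
Solving p(λ) = 0 yields eigenvalues ≈ -5, 4. (A is shown rounded to 4 decimals, so these recover the underlying integer eigenvalues to within that precision.)
Verification: the trace of A = -1 equals the sum of eigenvalues -1, and det(A) ≈ -20.0002 matches the eigenvalue product -20.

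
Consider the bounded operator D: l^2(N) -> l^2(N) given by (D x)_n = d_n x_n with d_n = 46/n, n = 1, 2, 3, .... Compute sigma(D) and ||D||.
sigma(D) = {46/n : n ≥ 1} ∪ {0}; ||D|| = 46

A bounded diagonal operator on l^2 with diagonal entries d_n has spectrum equal to the closure of {d_n : n ≥ 1}: every d_n is an eigenvalue (with eigenvector e_n), so {d_n} ⊂ sigma(D); the spectrum is closed, so its closure is too; and for lambda not in the closure, (D - lambda I) has bounded inverse (the diagonal entries 1/(d_n - lambda) are bounded). For our sequence d_n = 46/n, n = 1, 2, 3, ...:
  - {d_n} = {46/n : n ≥ 1}; the only limit point is 0
  - closure = {46/n : n ≥ 1} ∪ {0}
For the norm: a diagonal operator has ||D|| = sup_n |d_n|. Here d_n = 46/n is positive and decreasing, so sup_n |d_n| = d_1 = 46. So ||D|| = 46.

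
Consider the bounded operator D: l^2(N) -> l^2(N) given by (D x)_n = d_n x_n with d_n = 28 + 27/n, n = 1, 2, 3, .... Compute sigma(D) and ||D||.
sigma(D) = {28 + 27/n : n ≥ 1} ∪ {28}; ||D|| = 55

A bounded diagonal operator on l^2 with diagonal entries d_n has spectrum equal to the closure of {d_n : n ≥ 1}: every d_n is an eigenvalue (with eigenvector e_n), so {d_n} ⊂ sigma(D); the spectrum is closed, so its closure is too; and for lambda not in the closure, (D - lambda I) has bounded inverse (the diagonal entries 1/(d_n - lambda) are bounded). For our sequence d_n = 28 + 27/n, n = 1, 2, 3, ...:
  - {d_n} = {28 + 27/n : n ≥ 1}; the only limit point is 28
  - closure = {28 + 27/n : n ≥ 1} ∪ {28}
For the norm: a diagonal operator has ||D|| = sup_n |d_n|. Here d_n = 28 + 27/n is positive and decreasing, so sup_n |d_n| = d_1 = 28 + 27 = 55. So ||D|| = 55.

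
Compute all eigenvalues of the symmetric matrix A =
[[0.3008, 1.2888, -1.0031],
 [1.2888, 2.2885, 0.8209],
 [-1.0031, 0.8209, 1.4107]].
sigma(A) ≈ {-1, 2, 3}

A is real symmetric, so its spectrum consists of real eigenvalues. Expanding the characteristic polynomial of the displayed matrix gives
  det(λ I - A) = p(λ) = λ^3 + (-4)λ^2 + (1)λ + (6).
Solving p(λ) = 0 yields eigenvalues ≈ -1, 2, 3. (A is shown rounded to 4 decimals, so these recover the underlying integer eigenvalues to within that precision.)
Verification: the trace of A = 4 equals the sum of eigenvalues 4, and det(A) ≈ -6.0000 matches the eigenvalue product -6.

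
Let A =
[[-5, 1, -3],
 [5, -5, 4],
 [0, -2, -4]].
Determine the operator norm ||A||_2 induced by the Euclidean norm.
||A||_2 ≈ 9.8361 (= sqrt(largest eigenvalue of A^T A))

||A||_2 = sigma_max(A) = sqrt(lambda_max(A^T A)). Form the symmetric matrix M = A^T A =
[[50, -30, 35],
 [-30, 30, -15],
 [35, -15, 41]].
Its characteristic polynomial (trace, sum of principal 2x2 minors, determinant of M give the coefficients) is
  p(λ) = det(λ I - M) = λ^3 - 121λ^2 + 2430λ - 8100.
No integer candidate from the rational root theorem (±divisors of 8100) is a root, so the roots are irrational. The cubic discriminant is Δ = 12757540500 > 0, so there are three distinct real roots. p(4) = -252 and p(5) = 1150 have opposite signs, so a root lies in (4, 5); Newton's method refines it to λ ≈ 4.1689. p(20) = 100 and p(21) = -1170 have opposite signs, so a root lies in (20, 21); Newton's method refines it to λ ≈ 20.0823. p(96) = -5220 and p(97) = 1794 have opposite signs, so a root lies in (96, 97); Newton's method refines it to λ ≈ 96.7488. Check (Vieta): the three roots sum to 121, matching tr M = 121.
So the eigenvalues of A^T A are ≈ 4.1689, 20.0823, 96.7488 (all ≥ 0, as they must be for A^T A). The largest is λ_max ≈ 96.7488, hence ||A||_2 = sqrt(λ_max) ≈ 9.8361.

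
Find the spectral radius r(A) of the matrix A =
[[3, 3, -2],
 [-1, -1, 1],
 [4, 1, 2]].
r(A) ≈ 3.1428

The eigenvalues of A are the roots of its characteristic polynomial. With M = A (coefficients from the trace, the sum of principal 2x2 minors, and det A):
  p(λ) = det(λ I - M) = λ^3 - 4λ^2 + 11λ - 3.
No integer candidate from the rational root theorem (±divisors of 3) is a root, so the roots are irrational. The cubic discriminant is Δ = -2023 < 0, so there is one real root and a complex-conjugate pair. p(0) = -3 and p(1) = 5 have opposite signs, so a root lies in (0, 1); Newton's method refines it to λ ≈ 0.3037. Dividing out (λ - (0.3037)) leaves approximately λ^2 - 3.6963λ + 9.8773. For λ^2 - 3.6963λ + 9.8773 the discriminant is -25.8469. It is negative, so the remaining roots are the complex-conjugate pair λ ≈ 1.8481 ± 2.542i. Their product equals the constant term, so |λ|^2 ≈ 9.8773 and |λ| ≈ 3.1428.
Thus the eigenvalues (to 4 decimals) are 0.3037 (modulus 0.3037); 1.8481 ± 2.542i (modulus 3.1428). The spectral radius is the largest modulus: r(A) ≈ 3.1428. (Cross-check: r(A) ≤ ||A||_2 ≈ 5.8737; equality holds whenever A is normal, though it can also hold for some non-normal A.)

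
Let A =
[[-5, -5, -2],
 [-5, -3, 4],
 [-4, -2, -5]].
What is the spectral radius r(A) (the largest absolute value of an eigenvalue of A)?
r(A) ≈ 7.4224

The eigenvalues of A are the roots of its characteristic polynomial. With M = A (coefficients from the trace, the sum of principal 2x2 minors, and det A):
  p(λ) = det(λ I - M) = λ^3 + 13λ^2 + 30λ - 94.
No integer candidate from the rational root theorem (±divisors of 94) is a root, so the roots are irrational. The cubic discriminant is Δ = -28280 < 0, so there is one real root and a complex-conjugate pair. p(1) = -50 and p(2) = 26 have opposite signs, so a root lies in (1, 2); Newton's method refines it to λ ≈ 1.7062. Dividing out (λ - (1.7062)) leaves approximately λ^2 + 14.7062λ + 55.0922. For λ^2 + 14.7062λ + 55.0922 the discriminant is -4.0956. It is negative, so the remaining roots are the complex-conjugate pair λ ≈ -7.3531 ± 1.0119i. Their product equals the constant term, so |λ|^2 ≈ 55.0922 and |λ| ≈ 7.4224.
Thus the eigenvalues (to 4 decimals) are 1.7062 (modulus 1.7062); -7.3531 ± 1.0119i (modulus 7.4224). The spectral radius is the largest modulus: r(A) ≈ 7.4224. (Cross-check: r(A) ≤ ||A||_2 ≈ 10.2344; equality holds whenever A is normal, though it can also hold for some non-normal A.)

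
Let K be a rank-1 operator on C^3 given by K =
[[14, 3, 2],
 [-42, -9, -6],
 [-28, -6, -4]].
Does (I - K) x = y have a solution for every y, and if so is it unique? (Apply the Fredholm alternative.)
(I - K) is singular (det(I - K) = 0, i.e. 1 ∈ sigma(K)). (I - K) x = y is solvable iff y ⊥ ker((I - K)^*) = span{(14, 3, 2)}, i.e. iff 14y_1 + 3y_2 + 2y_3 = 0. When solvable, the solutions are x = y + c·(1, -3, -2), c arbitrary (ker(I - K) = span{(1, -3, -2)}, dimension 1).

K has rank 1, so it is an outer product K = u v^T: every row of K is a multiple of one row vector. Reading off the entries, u = (1, -3, -2) and v = (14, 3, 2) (row i of K equals u_i·v^T). A rank-one matrix u v^T satisfies K u = u (v·u) and kills the (2)-dimensional subspace v^⊥, so its characteristic polynomial is lambda^2 (lambda - v·u) with v·u = tr K = 1. Hence the eigenvalues of I - K are 1 (multiplicity 2) and 1 - (1) = 0, so det(I - K) = 0. (Direct check: I - K =
[[-13, -3, -2],
 [42, 10, 6],
 [28, 6, 5]]
has determinant 0.) So 1 is an eigenvalue of K and (I - K) is not invertible. The finite-dimensional Fredholm alternative says: either (I - K) is invertible, or ker(I - K) ≠ {0} and then range(I - K) = ker((I - K)^*)^⊥, with dim ker(I - K) = dim ker((I - K)^*). We are in the second case, so we need both kernels. Kernel of I - K: (I - K) u = u - u (v·u) = u - u = 0, so ker(I - K) = span{u} = span{(1, -3, -2)} (it is exactly 1-dimensional because rank(I - K) = 2). Kernel of the adjoint: K is real, so (I - K)^* = I - K^T = I - v u^T, and (I - v u^T) v = v - v (u·v) = 0; hence ker((I - K)^*) = span{v} = span{(14, 3, 2)}. Therefore (I - K) x = y is solvable iff <y, v> = 0, i.e. iff 14y_1 + 3y_2 + 2y_3 = 0. When this holds, K y = u (v·y) = 0, so (I - K) y = y and x = y is a particular solution; the full solution set is the line x = y + c·u = y + c·(1, -3, -2), c ∈ C.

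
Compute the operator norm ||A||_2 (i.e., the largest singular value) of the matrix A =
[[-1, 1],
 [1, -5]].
||A||_2 = sqrt((28 + sqrt(720))/2) ≈ 5.2361 (= sqrt(largest eigenvalue of A^T A))

||A||_2 = sigma_max(A) = sqrt(lambda_max(A^T A)). Form the symmetric matrix M = A^T A =
[[2, -6],
 [-6, 26]].
Its characteristic polynomial (trace, determinant of M give the coefficients) is
  p(λ) = det(λ I - M) = λ^2 - 28λ + 16.
For λ^2 - 28λ + 16 the discriminant is 720. It is nonnegative but not a perfect square, so the roots are real and irrational: λ = (28 ± sqrt(720))/2 ≈ 27.4164, 0.5836.
So the eigenvalues of A^T A are ≈ 0.5836, 27.4164 (all ≥ 0, as they must be for A^T A). The largest is λ_max = (28 + sqrt(720))/2 ≈ 27.4164, hence ||A||_2 = sqrt(λ_max) = sqrt((28 + sqrt(720))/2) ≈ 5.2361.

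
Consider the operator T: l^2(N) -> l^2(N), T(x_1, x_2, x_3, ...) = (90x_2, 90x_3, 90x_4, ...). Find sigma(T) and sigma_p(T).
sigma(T) = closed disk {z in C : |z| ≤ 90}; sigma_p(T) = open disk {z in C : |z| < 90}

Note T = 90·V where V is the unit left shift (V x)_k = x_{k+1}; so sigma(T) = 90·sigma(V) and ||T|| = 90||V||. ||T x||^2 = 8100sum_{k≥2} |x_k|^2 ≤ 8100||x||^2, with equality on {x : x_1 = 0}, so ||T|| = 90. For any lambda with |lambda| < 90, set r = lambda/90 (|r| < 1); the vector x = (1, r, r^2, ...) is in l^2 and satisfies T x = 90(r, r^2, ...) = lambda x, so lambda is an eigenvalue. On the boundary |lambda| = 90 the geometric series diverges, so no l^2 eigenvector exists, but these lambda lie in the approximate point spectrum. Hence sigma(T) is the closed disk of radius 90 and sigma_p(T) is the open disk.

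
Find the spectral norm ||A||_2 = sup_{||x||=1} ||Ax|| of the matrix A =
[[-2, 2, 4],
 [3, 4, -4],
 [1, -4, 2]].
||A||_2 ≈ 7.6068 (= sqrt(largest eigenvalue of A^T A))

||A||_2 = sigma_max(A) = sqrt(lambda_max(A^T A)). Form the symmetric matrix M = A^T A =
[[14, 4, -18],
 [4, 36, -16],
 [-18, -16, 36]].
Its characteristic polynomial (trace, sum of principal 2x2 minors, determinant of M give the coefficients) is
  p(λ) = det(λ I - M) = λ^3 - 86λ^2 + 1708λ - 4624.
No integer candidate from the rational root theorem (±divisors of 4624) is a root, so the roots are irrational. The cubic discriminant is Δ = 1529329984 > 0, so there are three distinct real roots. p(3) = -247 and p(4) = 896 have opposite signs, so a root lies in (3, 4); Newton's method refines it to λ ≈ 3.2053. p(24) = 656 and p(25) = -49 have opposite signs, so a root lies in (24, 25); Newton's method refines it to λ ≈ 24.9316. p(57) = -1489 and p(58) = 248 have opposite signs, so a root lies in (57, 58); Newton's method refines it to λ ≈ 57.8631. Check (Vieta): the three roots sum to 86, matching tr M = 86.
So the eigenvalues of A^T A are ≈ 3.2053, 24.9316, 57.8631 (all ≥ 0, as they must be for A^T A). The largest is λ_max ≈ 57.8631, hence ||A||_2 = sqrt(λ_max) ≈ 7.6068.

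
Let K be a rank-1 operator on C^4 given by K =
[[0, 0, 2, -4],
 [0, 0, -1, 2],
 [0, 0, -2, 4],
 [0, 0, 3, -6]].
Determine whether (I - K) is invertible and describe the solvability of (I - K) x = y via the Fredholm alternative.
(I - K) is invertible (det(I - K) = 9 ≠ 0), so for every y in C^4 the equation (I - K) x = y has a unique solution.

K has rank 1, so it is an outer product K = u v^T: every row of K is a multiple of one row vector. Reading off the entries, u = (-2, 1, 2, -3) and v = (0, 0, -1, 2) (row i of K equals u_i·v^T). A rank-one matrix u v^T satisfies K u = u (v·u) and kills the (3)-dimensional subspace v^⊥, so its characteristic polynomial is lambda^3 (lambda - v·u) with v·u = tr K = -8. Hence the eigenvalues of I - K are 1 (multiplicity 3) and 1 - (-8) = 9, so det(I - K) = 9. (Direct check: I - K =
[[1, 0, -2, 4],
 [0, 1, 1, -2],
 [0, 0, 3, -4],
 [0, 0, -3, 7]]
has determinant 9.) The finite-dimensional Fredholm alternative says: either (I - K) is invertible, or ker(I - K) ≠ {0} and then range(I - K) = ker((I - K)^*)^⊥, with dim ker(I - K) = dim ker((I - K)^*). Since det(I - K) ≠ 0, 1 is not an eigenvalue of K and ker(I - K) = {0}, so we are in the first case: for every y there is a unique x = (I - K)^(-1) y. Explicitly, by the Sherman–Morrison formula, (I - u v^T)^(-1) = I + u v^T/(1 - v·u), i.e. (I - K)^(-1) = I + K/(9).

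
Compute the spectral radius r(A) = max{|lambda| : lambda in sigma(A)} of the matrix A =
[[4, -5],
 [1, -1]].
r(A) = (3 + sqrt(5))/2 ≈ 2.618

The eigenvalues of A are the roots of its characteristic polynomial. With M = A (coefficients from the trace and determinant):
  p(λ) = det(λ I - M) = λ^2 - 3λ + 1.
For λ^2 - 3λ + 1 the discriminant is 5. It is nonnegative but not a perfect square, so the roots are real and irrational: λ = (3 ± sqrt(5))/2 ≈ 2.618, 0.382.
Thus the eigenvalues (to 4 decimals) are 2.618 (modulus 2.618); 0.382 (modulus 0.382). The spectral radius is the largest modulus: r(A) = (3 + sqrt(5))/2 ≈ 2.618. (Cross-check: r(A) ≤ ||A||_2 ≈ 6.5557; equality holds whenever A is normal, though it can also hold for some non-normal A.)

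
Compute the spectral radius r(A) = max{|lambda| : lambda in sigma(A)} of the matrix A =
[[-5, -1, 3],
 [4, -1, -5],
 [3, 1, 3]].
r(A) ≈ 3.7793

The eigenvalues of A are the roots of its characteristic polynomial. With M = A (coefficients from the trace, the sum of principal 2x2 minors, and det A):
  p(λ) = det(λ I - M) = λ^3 + 3λ^2 - 13λ - 38.
No integer candidate from the rational root theorem (±divisors of 38) is a root, so the roots are irrational. The cubic discriminant is Δ = 2101 > 0, so there are three distinct real roots. p(-4) = -2 and p(-3) = 1 have opposite signs, so a root lies in (-4, -3); Newton's method refines it to λ ≈ -3.7793. p(-3) = 1 and p(-2) = -8 have opposite signs, so a root lies in (-3, -2); Newton's method refines it to λ ≈ -2.8051. p(3) = -23 and p(4) = 22 have opposite signs, so a root lies in (3, 4); Newton's method refines it to λ ≈ 3.5844. Check (Vieta): the three roots sum to -3, matching tr M = -3.
Thus the eigenvalues (to 4 decimals) are -3.7793 (modulus 3.7793); -2.8051 (modulus 2.8051); 3.5844 (modulus 3.5844). The spectral radius is the largest modulus: r(A) ≈ 3.7793. (Cross-check: r(A) ≤ ||A||_2 ≈ 8.5285; equality holds whenever A is normal, though it can also hold for some non-normal A.)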